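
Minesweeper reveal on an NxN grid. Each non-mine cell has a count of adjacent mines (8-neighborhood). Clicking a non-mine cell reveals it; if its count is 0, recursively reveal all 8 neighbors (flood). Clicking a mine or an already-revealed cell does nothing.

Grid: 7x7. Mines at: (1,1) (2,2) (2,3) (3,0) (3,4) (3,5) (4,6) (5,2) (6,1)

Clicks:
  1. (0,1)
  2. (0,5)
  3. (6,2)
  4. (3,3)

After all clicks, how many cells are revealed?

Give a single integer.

Click 1 (0,1) count=1: revealed 1 new [(0,1)] -> total=1
Click 2 (0,5) count=0: revealed 13 new [(0,2) (0,3) (0,4) (0,5) (0,6) (1,2) (1,3) (1,4) (1,5) (1,6) (2,4) (2,5) (2,6)] -> total=14
Click 3 (6,2) count=2: revealed 1 new [(6,2)] -> total=15
Click 4 (3,3) count=3: revealed 1 new [(3,3)] -> total=16

Answer: 16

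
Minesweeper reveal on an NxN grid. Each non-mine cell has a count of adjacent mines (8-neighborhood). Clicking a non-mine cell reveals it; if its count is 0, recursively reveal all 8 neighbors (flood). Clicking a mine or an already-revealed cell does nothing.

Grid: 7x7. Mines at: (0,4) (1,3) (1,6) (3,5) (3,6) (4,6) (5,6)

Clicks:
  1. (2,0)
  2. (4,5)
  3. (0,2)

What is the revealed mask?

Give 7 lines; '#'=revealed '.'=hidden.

Answer: ###....
###....
#####..
#####..
######.
######.
######.

Derivation:
Click 1 (2,0) count=0: revealed 34 new [(0,0) (0,1) (0,2) (1,0) (1,1) (1,2) (2,0) (2,1) (2,2) (2,3) (2,4) (3,0) (3,1) (3,2) (3,3) (3,4) (4,0) (4,1) (4,2) (4,3) (4,4) (4,5) (5,0) (5,1) (5,2) (5,3) (5,4) (5,5) (6,0) (6,1) (6,2) (6,3) (6,4) (6,5)] -> total=34
Click 2 (4,5) count=4: revealed 0 new [(none)] -> total=34
Click 3 (0,2) count=1: revealed 0 new [(none)] -> total=34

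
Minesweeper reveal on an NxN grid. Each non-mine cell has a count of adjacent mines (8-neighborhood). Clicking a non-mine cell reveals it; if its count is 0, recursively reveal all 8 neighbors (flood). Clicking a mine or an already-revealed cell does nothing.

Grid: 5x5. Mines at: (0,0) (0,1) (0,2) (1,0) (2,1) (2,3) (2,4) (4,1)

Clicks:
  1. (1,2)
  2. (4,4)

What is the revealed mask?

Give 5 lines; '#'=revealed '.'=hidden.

Click 1 (1,2) count=4: revealed 1 new [(1,2)] -> total=1
Click 2 (4,4) count=0: revealed 6 new [(3,2) (3,3) (3,4) (4,2) (4,3) (4,4)] -> total=7

Answer: .....
..#..
.....
..###
..###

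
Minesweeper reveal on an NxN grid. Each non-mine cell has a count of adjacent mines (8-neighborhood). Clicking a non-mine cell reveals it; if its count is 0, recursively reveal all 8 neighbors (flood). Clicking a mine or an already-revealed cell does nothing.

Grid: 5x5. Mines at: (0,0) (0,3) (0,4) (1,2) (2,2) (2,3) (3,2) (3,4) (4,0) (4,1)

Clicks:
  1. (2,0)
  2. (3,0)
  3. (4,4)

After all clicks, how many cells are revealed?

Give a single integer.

Click 1 (2,0) count=0: revealed 6 new [(1,0) (1,1) (2,0) (2,1) (3,0) (3,1)] -> total=6
Click 2 (3,0) count=2: revealed 0 new [(none)] -> total=6
Click 3 (4,4) count=1: revealed 1 new [(4,4)] -> total=7

Answer: 7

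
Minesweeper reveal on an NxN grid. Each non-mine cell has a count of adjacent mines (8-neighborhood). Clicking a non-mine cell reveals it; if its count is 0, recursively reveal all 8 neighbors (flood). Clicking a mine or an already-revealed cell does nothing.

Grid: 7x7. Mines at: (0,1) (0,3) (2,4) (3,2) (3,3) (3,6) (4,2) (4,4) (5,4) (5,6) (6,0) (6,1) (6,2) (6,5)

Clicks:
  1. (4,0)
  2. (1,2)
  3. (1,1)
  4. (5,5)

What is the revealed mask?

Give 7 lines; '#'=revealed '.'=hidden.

Answer: .......
###....
##.....
##.....
##.....
##...#.
.......

Derivation:
Click 1 (4,0) count=0: revealed 10 new [(1,0) (1,1) (2,0) (2,1) (3,0) (3,1) (4,0) (4,1) (5,0) (5,1)] -> total=10
Click 2 (1,2) count=2: revealed 1 new [(1,2)] -> total=11
Click 3 (1,1) count=1: revealed 0 new [(none)] -> total=11
Click 4 (5,5) count=4: revealed 1 new [(5,5)] -> total=12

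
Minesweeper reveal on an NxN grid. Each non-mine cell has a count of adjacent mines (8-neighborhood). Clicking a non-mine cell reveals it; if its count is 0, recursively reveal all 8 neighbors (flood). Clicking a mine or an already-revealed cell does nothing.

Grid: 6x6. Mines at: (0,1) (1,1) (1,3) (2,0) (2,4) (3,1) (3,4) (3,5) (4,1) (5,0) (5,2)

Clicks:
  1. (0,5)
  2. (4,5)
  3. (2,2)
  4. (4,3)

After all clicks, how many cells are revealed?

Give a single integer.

Answer: 7

Derivation:
Click 1 (0,5) count=0: revealed 4 new [(0,4) (0,5) (1,4) (1,5)] -> total=4
Click 2 (4,5) count=2: revealed 1 new [(4,5)] -> total=5
Click 3 (2,2) count=3: revealed 1 new [(2,2)] -> total=6
Click 4 (4,3) count=2: revealed 1 new [(4,3)] -> total=7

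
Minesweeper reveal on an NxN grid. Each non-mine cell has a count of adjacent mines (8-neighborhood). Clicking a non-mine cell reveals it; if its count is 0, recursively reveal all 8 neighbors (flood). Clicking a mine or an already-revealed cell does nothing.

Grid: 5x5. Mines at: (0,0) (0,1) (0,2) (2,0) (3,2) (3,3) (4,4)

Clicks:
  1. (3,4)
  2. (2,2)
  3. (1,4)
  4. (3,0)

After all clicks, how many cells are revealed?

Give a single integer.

Answer: 9

Derivation:
Click 1 (3,4) count=2: revealed 1 new [(3,4)] -> total=1
Click 2 (2,2) count=2: revealed 1 new [(2,2)] -> total=2
Click 3 (1,4) count=0: revealed 6 new [(0,3) (0,4) (1,3) (1,4) (2,3) (2,4)] -> total=8
Click 4 (3,0) count=1: revealed 1 new [(3,0)] -> total=9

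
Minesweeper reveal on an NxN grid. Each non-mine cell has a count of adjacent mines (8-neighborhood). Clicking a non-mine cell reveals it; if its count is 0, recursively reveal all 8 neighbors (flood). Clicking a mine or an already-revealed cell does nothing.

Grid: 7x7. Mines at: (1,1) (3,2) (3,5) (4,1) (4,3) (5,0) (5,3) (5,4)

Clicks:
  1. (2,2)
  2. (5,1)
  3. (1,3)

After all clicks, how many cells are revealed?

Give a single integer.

Answer: 16

Derivation:
Click 1 (2,2) count=2: revealed 1 new [(2,2)] -> total=1
Click 2 (5,1) count=2: revealed 1 new [(5,1)] -> total=2
Click 3 (1,3) count=0: revealed 14 new [(0,2) (0,3) (0,4) (0,5) (0,6) (1,2) (1,3) (1,4) (1,5) (1,6) (2,3) (2,4) (2,5) (2,6)] -> total=16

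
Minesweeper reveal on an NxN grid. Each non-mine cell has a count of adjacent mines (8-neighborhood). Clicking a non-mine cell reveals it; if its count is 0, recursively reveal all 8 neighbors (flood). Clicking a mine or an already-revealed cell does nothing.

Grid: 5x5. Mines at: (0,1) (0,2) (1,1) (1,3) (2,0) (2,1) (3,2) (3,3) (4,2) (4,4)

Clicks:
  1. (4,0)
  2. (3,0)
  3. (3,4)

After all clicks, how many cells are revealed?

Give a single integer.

Answer: 5

Derivation:
Click 1 (4,0) count=0: revealed 4 new [(3,0) (3,1) (4,0) (4,1)] -> total=4
Click 2 (3,0) count=2: revealed 0 new [(none)] -> total=4
Click 3 (3,4) count=2: revealed 1 new [(3,4)] -> total=5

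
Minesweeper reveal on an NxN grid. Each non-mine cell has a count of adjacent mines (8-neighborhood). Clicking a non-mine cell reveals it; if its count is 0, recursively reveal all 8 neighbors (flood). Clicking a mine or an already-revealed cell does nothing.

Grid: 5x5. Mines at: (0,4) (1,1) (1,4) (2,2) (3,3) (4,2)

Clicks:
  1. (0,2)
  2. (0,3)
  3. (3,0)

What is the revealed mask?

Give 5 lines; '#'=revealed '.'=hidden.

Click 1 (0,2) count=1: revealed 1 new [(0,2)] -> total=1
Click 2 (0,3) count=2: revealed 1 new [(0,3)] -> total=2
Click 3 (3,0) count=0: revealed 6 new [(2,0) (2,1) (3,0) (3,1) (4,0) (4,1)] -> total=8

Answer: ..##.
.....
##...
##...
##...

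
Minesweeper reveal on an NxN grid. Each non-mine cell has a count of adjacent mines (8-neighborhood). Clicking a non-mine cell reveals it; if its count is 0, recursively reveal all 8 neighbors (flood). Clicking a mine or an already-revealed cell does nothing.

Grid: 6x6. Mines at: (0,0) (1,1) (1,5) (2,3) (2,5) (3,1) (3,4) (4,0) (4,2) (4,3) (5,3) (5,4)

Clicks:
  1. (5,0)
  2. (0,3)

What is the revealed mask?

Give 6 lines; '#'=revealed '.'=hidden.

Answer: ..###.
..###.
......
......
......
#.....

Derivation:
Click 1 (5,0) count=1: revealed 1 new [(5,0)] -> total=1
Click 2 (0,3) count=0: revealed 6 new [(0,2) (0,3) (0,4) (1,2) (1,3) (1,4)] -> total=7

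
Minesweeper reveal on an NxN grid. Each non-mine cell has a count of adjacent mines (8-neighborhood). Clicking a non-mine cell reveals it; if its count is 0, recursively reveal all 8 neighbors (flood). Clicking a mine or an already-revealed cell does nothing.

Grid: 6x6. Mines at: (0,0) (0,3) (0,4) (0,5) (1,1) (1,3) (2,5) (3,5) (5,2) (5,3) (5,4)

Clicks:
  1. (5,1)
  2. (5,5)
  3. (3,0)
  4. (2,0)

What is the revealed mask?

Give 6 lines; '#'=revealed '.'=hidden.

Answer: ......
......
#####.
#####.
#####.
##...#

Derivation:
Click 1 (5,1) count=1: revealed 1 new [(5,1)] -> total=1
Click 2 (5,5) count=1: revealed 1 new [(5,5)] -> total=2
Click 3 (3,0) count=0: revealed 16 new [(2,0) (2,1) (2,2) (2,3) (2,4) (3,0) (3,1) (3,2) (3,3) (3,4) (4,0) (4,1) (4,2) (4,3) (4,4) (5,0)] -> total=18
Click 4 (2,0) count=1: revealed 0 new [(none)] -> total=18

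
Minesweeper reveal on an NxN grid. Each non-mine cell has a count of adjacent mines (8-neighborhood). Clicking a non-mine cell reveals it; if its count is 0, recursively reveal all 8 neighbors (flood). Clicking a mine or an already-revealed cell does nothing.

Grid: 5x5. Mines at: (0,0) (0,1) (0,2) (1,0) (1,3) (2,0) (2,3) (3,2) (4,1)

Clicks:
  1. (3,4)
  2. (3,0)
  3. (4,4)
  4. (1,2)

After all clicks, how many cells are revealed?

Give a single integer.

Click 1 (3,4) count=1: revealed 1 new [(3,4)] -> total=1
Click 2 (3,0) count=2: revealed 1 new [(3,0)] -> total=2
Click 3 (4,4) count=0: revealed 3 new [(3,3) (4,3) (4,4)] -> total=5
Click 4 (1,2) count=4: revealed 1 new [(1,2)] -> total=6

Answer: 6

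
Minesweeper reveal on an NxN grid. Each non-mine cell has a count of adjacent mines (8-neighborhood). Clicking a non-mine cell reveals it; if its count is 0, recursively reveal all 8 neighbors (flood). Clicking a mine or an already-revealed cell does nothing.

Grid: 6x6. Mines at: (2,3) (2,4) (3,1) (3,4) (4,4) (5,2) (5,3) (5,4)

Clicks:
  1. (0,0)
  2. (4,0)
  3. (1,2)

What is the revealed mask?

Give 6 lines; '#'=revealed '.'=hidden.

Click 1 (0,0) count=0: revealed 15 new [(0,0) (0,1) (0,2) (0,3) (0,4) (0,5) (1,0) (1,1) (1,2) (1,3) (1,4) (1,5) (2,0) (2,1) (2,2)] -> total=15
Click 2 (4,0) count=1: revealed 1 new [(4,0)] -> total=16
Click 3 (1,2) count=1: revealed 0 new [(none)] -> total=16

Answer: ######
######
###...
......
#.....
......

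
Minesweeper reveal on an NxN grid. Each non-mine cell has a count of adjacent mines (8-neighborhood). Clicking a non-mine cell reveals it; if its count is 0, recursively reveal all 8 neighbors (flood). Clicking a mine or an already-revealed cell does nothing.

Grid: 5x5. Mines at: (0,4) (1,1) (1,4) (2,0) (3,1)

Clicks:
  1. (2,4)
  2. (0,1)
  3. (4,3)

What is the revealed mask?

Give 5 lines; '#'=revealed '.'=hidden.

Click 1 (2,4) count=1: revealed 1 new [(2,4)] -> total=1
Click 2 (0,1) count=1: revealed 1 new [(0,1)] -> total=2
Click 3 (4,3) count=0: revealed 8 new [(2,2) (2,3) (3,2) (3,3) (3,4) (4,2) (4,3) (4,4)] -> total=10

Answer: .#...
.....
..###
..###
..###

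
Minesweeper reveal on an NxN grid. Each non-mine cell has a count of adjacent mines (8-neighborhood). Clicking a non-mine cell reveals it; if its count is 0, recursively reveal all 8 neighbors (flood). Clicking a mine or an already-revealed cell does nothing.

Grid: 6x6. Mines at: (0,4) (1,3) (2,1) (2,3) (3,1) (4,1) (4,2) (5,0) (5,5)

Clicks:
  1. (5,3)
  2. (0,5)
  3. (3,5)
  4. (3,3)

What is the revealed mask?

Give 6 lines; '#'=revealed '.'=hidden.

Click 1 (5,3) count=1: revealed 1 new [(5,3)] -> total=1
Click 2 (0,5) count=1: revealed 1 new [(0,5)] -> total=2
Click 3 (3,5) count=0: revealed 8 new [(1,4) (1,5) (2,4) (2,5) (3,4) (3,5) (4,4) (4,5)] -> total=10
Click 4 (3,3) count=2: revealed 1 new [(3,3)] -> total=11

Answer: .....#
....##
....##
...###
....##
...#..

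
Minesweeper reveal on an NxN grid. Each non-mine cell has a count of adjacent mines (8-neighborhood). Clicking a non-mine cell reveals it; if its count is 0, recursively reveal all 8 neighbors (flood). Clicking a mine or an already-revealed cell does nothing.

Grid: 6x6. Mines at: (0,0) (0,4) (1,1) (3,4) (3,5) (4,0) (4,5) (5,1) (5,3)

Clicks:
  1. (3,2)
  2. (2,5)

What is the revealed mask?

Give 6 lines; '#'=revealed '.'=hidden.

Click 1 (3,2) count=0: revealed 9 new [(2,1) (2,2) (2,3) (3,1) (3,2) (3,3) (4,1) (4,2) (4,3)] -> total=9
Click 2 (2,5) count=2: revealed 1 new [(2,5)] -> total=10

Answer: ......
......
.###.#
.###..
.###..
......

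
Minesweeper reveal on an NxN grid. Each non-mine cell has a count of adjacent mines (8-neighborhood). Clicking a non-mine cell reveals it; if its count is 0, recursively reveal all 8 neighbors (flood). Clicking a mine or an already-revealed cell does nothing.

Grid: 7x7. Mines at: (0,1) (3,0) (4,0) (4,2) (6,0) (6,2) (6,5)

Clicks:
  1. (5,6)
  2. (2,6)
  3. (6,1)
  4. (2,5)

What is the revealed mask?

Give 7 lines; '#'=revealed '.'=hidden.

Click 1 (5,6) count=1: revealed 1 new [(5,6)] -> total=1
Click 2 (2,6) count=0: revealed 30 new [(0,2) (0,3) (0,4) (0,5) (0,6) (1,1) (1,2) (1,3) (1,4) (1,5) (1,6) (2,1) (2,2) (2,3) (2,4) (2,5) (2,6) (3,1) (3,2) (3,3) (3,4) (3,5) (3,6) (4,3) (4,4) (4,5) (4,6) (5,3) (5,4) (5,5)] -> total=31
Click 3 (6,1) count=2: revealed 1 new [(6,1)] -> total=32
Click 4 (2,5) count=0: revealed 0 new [(none)] -> total=32

Answer: ..#####
.######
.######
.######
...####
...####
.#.....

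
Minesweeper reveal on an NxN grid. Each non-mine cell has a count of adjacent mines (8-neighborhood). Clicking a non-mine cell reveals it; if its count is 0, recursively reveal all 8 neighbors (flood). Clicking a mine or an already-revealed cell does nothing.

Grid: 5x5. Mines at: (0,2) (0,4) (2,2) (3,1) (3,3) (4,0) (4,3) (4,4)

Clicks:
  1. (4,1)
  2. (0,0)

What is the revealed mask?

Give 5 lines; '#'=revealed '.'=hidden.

Answer: ##...
##...
##...
.....
.#...

Derivation:
Click 1 (4,1) count=2: revealed 1 new [(4,1)] -> total=1
Click 2 (0,0) count=0: revealed 6 new [(0,0) (0,1) (1,0) (1,1) (2,0) (2,1)] -> total=7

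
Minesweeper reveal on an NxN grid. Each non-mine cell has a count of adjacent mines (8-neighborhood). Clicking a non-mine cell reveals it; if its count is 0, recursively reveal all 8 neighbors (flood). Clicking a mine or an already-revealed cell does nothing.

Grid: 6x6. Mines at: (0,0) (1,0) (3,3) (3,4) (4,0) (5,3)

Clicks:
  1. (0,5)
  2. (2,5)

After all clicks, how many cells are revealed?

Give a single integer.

Click 1 (0,5) count=0: revealed 15 new [(0,1) (0,2) (0,3) (0,4) (0,5) (1,1) (1,2) (1,3) (1,4) (1,5) (2,1) (2,2) (2,3) (2,4) (2,5)] -> total=15
Click 2 (2,5) count=1: revealed 0 new [(none)] -> total=15

Answer: 15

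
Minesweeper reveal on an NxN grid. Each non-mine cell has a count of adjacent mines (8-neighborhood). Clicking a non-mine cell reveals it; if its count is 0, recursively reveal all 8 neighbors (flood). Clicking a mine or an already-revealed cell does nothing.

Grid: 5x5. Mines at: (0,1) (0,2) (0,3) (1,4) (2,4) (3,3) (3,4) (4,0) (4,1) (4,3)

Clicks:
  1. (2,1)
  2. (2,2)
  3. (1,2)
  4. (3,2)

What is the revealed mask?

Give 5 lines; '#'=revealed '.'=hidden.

Click 1 (2,1) count=0: revealed 9 new [(1,0) (1,1) (1,2) (2,0) (2,1) (2,2) (3,0) (3,1) (3,2)] -> total=9
Click 2 (2,2) count=1: revealed 0 new [(none)] -> total=9
Click 3 (1,2) count=3: revealed 0 new [(none)] -> total=9
Click 4 (3,2) count=3: revealed 0 new [(none)] -> total=9

Answer: .....
###..
###..
###..
.....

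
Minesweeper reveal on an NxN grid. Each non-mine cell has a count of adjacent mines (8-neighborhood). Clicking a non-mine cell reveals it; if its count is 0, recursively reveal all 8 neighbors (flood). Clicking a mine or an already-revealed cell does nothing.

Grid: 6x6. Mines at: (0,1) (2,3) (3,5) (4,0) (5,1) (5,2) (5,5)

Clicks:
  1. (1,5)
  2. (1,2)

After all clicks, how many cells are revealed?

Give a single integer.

Answer: 10

Derivation:
Click 1 (1,5) count=0: revealed 10 new [(0,2) (0,3) (0,4) (0,5) (1,2) (1,3) (1,4) (1,5) (2,4) (2,5)] -> total=10
Click 2 (1,2) count=2: revealed 0 new [(none)] -> total=10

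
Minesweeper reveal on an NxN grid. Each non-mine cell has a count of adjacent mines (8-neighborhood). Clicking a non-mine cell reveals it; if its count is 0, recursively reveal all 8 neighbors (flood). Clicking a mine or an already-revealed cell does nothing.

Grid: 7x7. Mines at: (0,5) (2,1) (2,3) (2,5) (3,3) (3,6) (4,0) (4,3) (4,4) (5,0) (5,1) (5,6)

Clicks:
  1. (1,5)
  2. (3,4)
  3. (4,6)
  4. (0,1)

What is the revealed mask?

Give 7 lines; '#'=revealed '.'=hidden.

Click 1 (1,5) count=2: revealed 1 new [(1,5)] -> total=1
Click 2 (3,4) count=5: revealed 1 new [(3,4)] -> total=2
Click 3 (4,6) count=2: revealed 1 new [(4,6)] -> total=3
Click 4 (0,1) count=0: revealed 10 new [(0,0) (0,1) (0,2) (0,3) (0,4) (1,0) (1,1) (1,2) (1,3) (1,4)] -> total=13

Answer: #####..
######.
.......
....#..
......#
.......
.......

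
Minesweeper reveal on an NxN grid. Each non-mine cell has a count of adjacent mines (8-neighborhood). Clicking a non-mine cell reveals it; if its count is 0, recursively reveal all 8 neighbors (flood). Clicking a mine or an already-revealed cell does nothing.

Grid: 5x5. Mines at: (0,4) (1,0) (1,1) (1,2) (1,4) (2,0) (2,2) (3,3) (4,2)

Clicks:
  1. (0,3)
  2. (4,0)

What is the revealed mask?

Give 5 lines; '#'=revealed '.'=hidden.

Answer: ...#.
.....
.....
##...
##...

Derivation:
Click 1 (0,3) count=3: revealed 1 new [(0,3)] -> total=1
Click 2 (4,0) count=0: revealed 4 new [(3,0) (3,1) (4,0) (4,1)] -> total=5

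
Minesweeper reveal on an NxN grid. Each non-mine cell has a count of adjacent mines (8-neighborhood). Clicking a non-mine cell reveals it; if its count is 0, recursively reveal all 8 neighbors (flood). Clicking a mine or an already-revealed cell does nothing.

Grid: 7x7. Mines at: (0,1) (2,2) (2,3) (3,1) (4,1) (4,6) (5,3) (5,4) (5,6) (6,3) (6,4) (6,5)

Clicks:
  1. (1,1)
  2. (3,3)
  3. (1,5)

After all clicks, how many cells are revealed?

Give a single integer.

Answer: 18

Derivation:
Click 1 (1,1) count=2: revealed 1 new [(1,1)] -> total=1
Click 2 (3,3) count=2: revealed 1 new [(3,3)] -> total=2
Click 3 (1,5) count=0: revealed 16 new [(0,2) (0,3) (0,4) (0,5) (0,6) (1,2) (1,3) (1,4) (1,5) (1,6) (2,4) (2,5) (2,6) (3,4) (3,5) (3,6)] -> total=18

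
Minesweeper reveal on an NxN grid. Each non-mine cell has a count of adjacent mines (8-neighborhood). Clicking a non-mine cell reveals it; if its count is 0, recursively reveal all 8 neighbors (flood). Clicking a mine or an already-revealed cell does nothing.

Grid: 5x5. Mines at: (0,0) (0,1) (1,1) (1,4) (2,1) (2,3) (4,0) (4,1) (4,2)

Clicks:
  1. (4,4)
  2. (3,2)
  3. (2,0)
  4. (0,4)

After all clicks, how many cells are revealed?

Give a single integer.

Click 1 (4,4) count=0: revealed 4 new [(3,3) (3,4) (4,3) (4,4)] -> total=4
Click 2 (3,2) count=4: revealed 1 new [(3,2)] -> total=5
Click 3 (2,0) count=2: revealed 1 new [(2,0)] -> total=6
Click 4 (0,4) count=1: revealed 1 new [(0,4)] -> total=7

Answer: 7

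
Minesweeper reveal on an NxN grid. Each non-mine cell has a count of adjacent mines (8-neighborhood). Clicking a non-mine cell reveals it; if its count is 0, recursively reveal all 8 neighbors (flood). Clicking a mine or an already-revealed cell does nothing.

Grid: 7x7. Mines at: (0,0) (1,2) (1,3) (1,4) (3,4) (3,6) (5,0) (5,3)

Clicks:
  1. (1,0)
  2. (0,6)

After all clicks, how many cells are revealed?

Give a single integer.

Click 1 (1,0) count=1: revealed 1 new [(1,0)] -> total=1
Click 2 (0,6) count=0: revealed 6 new [(0,5) (0,6) (1,5) (1,6) (2,5) (2,6)] -> total=7

Answer: 7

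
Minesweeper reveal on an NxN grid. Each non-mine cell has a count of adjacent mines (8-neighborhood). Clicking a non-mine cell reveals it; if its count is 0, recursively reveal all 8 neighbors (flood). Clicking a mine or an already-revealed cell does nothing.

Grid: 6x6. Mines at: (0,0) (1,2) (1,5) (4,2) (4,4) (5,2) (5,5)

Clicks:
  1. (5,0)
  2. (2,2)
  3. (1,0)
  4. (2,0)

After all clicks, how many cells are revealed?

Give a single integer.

Answer: 11

Derivation:
Click 1 (5,0) count=0: revealed 10 new [(1,0) (1,1) (2,0) (2,1) (3,0) (3,1) (4,0) (4,1) (5,0) (5,1)] -> total=10
Click 2 (2,2) count=1: revealed 1 new [(2,2)] -> total=11
Click 3 (1,0) count=1: revealed 0 new [(none)] -> total=11
Click 4 (2,0) count=0: revealed 0 new [(none)] -> total=11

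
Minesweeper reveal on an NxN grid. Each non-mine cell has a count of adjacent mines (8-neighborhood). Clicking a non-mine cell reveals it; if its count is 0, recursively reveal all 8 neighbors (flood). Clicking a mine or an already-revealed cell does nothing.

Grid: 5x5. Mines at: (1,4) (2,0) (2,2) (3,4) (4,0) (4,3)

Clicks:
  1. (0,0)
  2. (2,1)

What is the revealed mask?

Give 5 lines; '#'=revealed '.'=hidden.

Answer: ####.
####.
.#...
.....
.....

Derivation:
Click 1 (0,0) count=0: revealed 8 new [(0,0) (0,1) (0,2) (0,3) (1,0) (1,1) (1,2) (1,3)] -> total=8
Click 2 (2,1) count=2: revealed 1 new [(2,1)] -> total=9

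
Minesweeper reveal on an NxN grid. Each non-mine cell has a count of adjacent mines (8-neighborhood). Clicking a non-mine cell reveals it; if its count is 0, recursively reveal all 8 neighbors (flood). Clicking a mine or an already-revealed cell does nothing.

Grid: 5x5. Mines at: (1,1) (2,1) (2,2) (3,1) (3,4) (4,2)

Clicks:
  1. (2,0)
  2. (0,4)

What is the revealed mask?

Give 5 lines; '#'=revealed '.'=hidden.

Answer: ..###
..###
#..##
.....
.....

Derivation:
Click 1 (2,0) count=3: revealed 1 new [(2,0)] -> total=1
Click 2 (0,4) count=0: revealed 8 new [(0,2) (0,3) (0,4) (1,2) (1,3) (1,4) (2,3) (2,4)] -> total=9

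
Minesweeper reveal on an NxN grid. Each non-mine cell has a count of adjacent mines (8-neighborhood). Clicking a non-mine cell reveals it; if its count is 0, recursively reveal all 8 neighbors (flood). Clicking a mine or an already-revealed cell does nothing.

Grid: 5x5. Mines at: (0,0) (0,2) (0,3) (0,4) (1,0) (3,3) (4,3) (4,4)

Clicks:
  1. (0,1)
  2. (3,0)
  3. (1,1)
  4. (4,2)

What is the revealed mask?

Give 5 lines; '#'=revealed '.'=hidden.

Answer: .#...
.#...
###..
###..
###..

Derivation:
Click 1 (0,1) count=3: revealed 1 new [(0,1)] -> total=1
Click 2 (3,0) count=0: revealed 9 new [(2,0) (2,1) (2,2) (3,0) (3,1) (3,2) (4,0) (4,1) (4,2)] -> total=10
Click 3 (1,1) count=3: revealed 1 new [(1,1)] -> total=11
Click 4 (4,2) count=2: revealed 0 new [(none)] -> total=11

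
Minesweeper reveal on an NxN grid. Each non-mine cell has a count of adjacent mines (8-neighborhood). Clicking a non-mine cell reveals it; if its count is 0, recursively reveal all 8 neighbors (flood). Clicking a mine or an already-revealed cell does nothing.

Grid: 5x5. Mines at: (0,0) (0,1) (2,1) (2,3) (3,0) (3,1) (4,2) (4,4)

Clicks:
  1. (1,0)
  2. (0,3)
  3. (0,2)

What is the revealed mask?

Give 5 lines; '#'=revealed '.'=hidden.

Answer: ..###
#.###
.....
.....
.....

Derivation:
Click 1 (1,0) count=3: revealed 1 new [(1,0)] -> total=1
Click 2 (0,3) count=0: revealed 6 new [(0,2) (0,3) (0,4) (1,2) (1,3) (1,4)] -> total=7
Click 3 (0,2) count=1: revealed 0 new [(none)] -> total=7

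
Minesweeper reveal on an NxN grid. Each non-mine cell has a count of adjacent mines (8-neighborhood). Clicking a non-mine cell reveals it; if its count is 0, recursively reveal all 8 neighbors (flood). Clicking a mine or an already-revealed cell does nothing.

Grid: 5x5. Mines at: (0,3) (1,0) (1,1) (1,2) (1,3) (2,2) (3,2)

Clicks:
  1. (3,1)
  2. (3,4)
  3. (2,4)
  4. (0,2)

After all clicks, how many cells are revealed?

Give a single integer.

Click 1 (3,1) count=2: revealed 1 new [(3,1)] -> total=1
Click 2 (3,4) count=0: revealed 6 new [(2,3) (2,4) (3,3) (3,4) (4,3) (4,4)] -> total=7
Click 3 (2,4) count=1: revealed 0 new [(none)] -> total=7
Click 4 (0,2) count=4: revealed 1 new [(0,2)] -> total=8

Answer: 8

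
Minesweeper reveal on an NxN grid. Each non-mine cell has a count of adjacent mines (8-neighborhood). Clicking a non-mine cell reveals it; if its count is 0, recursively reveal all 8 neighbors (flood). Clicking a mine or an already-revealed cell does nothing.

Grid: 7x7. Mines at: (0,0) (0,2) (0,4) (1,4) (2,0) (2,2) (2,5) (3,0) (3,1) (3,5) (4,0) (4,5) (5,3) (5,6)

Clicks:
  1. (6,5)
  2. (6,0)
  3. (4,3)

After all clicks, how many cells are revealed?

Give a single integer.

Click 1 (6,5) count=1: revealed 1 new [(6,5)] -> total=1
Click 2 (6,0) count=0: revealed 6 new [(5,0) (5,1) (5,2) (6,0) (6,1) (6,2)] -> total=7
Click 3 (4,3) count=1: revealed 1 new [(4,3)] -> total=8

Answer: 8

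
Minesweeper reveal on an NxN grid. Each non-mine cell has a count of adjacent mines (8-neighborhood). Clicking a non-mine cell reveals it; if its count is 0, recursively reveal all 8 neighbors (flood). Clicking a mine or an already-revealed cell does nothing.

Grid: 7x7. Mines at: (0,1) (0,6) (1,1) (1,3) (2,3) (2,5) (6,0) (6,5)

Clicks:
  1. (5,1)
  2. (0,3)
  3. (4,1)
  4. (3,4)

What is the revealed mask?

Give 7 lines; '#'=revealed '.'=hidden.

Answer: ...#...
.......
###....
#######
#######
#######
.####..

Derivation:
Click 1 (5,1) count=1: revealed 1 new [(5,1)] -> total=1
Click 2 (0,3) count=1: revealed 1 new [(0,3)] -> total=2
Click 3 (4,1) count=0: revealed 27 new [(2,0) (2,1) (2,2) (3,0) (3,1) (3,2) (3,3) (3,4) (3,5) (3,6) (4,0) (4,1) (4,2) (4,3) (4,4) (4,5) (4,6) (5,0) (5,2) (5,3) (5,4) (5,5) (5,6) (6,1) (6,2) (6,3) (6,4)] -> total=29
Click 4 (3,4) count=2: revealed 0 new [(none)] -> total=29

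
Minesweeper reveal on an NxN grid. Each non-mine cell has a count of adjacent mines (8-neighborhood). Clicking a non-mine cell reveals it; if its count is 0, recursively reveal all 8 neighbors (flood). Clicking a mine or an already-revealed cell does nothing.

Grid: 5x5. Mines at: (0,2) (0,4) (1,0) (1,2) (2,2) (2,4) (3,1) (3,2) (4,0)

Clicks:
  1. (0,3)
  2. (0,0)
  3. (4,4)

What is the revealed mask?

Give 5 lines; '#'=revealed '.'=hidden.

Click 1 (0,3) count=3: revealed 1 new [(0,3)] -> total=1
Click 2 (0,0) count=1: revealed 1 new [(0,0)] -> total=2
Click 3 (4,4) count=0: revealed 4 new [(3,3) (3,4) (4,3) (4,4)] -> total=6

Answer: #..#.
.....
.....
...##
...##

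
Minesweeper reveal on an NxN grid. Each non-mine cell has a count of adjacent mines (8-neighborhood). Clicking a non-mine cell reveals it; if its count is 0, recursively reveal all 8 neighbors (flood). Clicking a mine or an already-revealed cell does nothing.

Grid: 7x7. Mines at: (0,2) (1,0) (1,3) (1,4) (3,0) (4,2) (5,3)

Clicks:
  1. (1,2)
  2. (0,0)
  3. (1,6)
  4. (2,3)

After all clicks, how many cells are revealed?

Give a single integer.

Click 1 (1,2) count=2: revealed 1 new [(1,2)] -> total=1
Click 2 (0,0) count=1: revealed 1 new [(0,0)] -> total=2
Click 3 (1,6) count=0: revealed 22 new [(0,5) (0,6) (1,5) (1,6) (2,3) (2,4) (2,5) (2,6) (3,3) (3,4) (3,5) (3,6) (4,3) (4,4) (4,5) (4,6) (5,4) (5,5) (5,6) (6,4) (6,5) (6,6)] -> total=24
Click 4 (2,3) count=2: revealed 0 new [(none)] -> total=24

Answer: 24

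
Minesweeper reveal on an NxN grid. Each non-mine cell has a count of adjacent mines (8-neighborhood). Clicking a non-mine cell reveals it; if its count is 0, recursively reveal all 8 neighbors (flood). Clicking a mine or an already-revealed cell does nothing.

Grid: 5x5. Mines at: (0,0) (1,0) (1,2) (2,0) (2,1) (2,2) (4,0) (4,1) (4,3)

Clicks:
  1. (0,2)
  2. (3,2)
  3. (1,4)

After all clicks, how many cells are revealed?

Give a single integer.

Answer: 10

Derivation:
Click 1 (0,2) count=1: revealed 1 new [(0,2)] -> total=1
Click 2 (3,2) count=4: revealed 1 new [(3,2)] -> total=2
Click 3 (1,4) count=0: revealed 8 new [(0,3) (0,4) (1,3) (1,4) (2,3) (2,4) (3,3) (3,4)] -> total=10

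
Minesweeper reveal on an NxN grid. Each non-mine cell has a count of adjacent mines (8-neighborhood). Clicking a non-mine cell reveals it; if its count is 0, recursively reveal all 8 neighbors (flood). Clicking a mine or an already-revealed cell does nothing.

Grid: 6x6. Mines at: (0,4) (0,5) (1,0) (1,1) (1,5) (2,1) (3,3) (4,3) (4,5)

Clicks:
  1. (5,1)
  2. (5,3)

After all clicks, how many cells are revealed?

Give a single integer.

Answer: 10

Derivation:
Click 1 (5,1) count=0: revealed 9 new [(3,0) (3,1) (3,2) (4,0) (4,1) (4,2) (5,0) (5,1) (5,2)] -> total=9
Click 2 (5,3) count=1: revealed 1 new [(5,3)] -> total=10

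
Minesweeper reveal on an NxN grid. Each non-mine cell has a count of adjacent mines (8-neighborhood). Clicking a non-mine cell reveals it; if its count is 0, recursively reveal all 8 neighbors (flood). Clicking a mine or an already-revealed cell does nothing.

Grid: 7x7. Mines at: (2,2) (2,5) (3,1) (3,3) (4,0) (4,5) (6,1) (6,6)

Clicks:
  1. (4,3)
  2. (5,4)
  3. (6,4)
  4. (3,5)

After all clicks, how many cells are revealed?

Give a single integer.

Click 1 (4,3) count=1: revealed 1 new [(4,3)] -> total=1
Click 2 (5,4) count=1: revealed 1 new [(5,4)] -> total=2
Click 3 (6,4) count=0: revealed 9 new [(4,2) (4,4) (5,2) (5,3) (5,5) (6,2) (6,3) (6,4) (6,5)] -> total=11
Click 4 (3,5) count=2: revealed 1 new [(3,5)] -> total=12

Answer: 12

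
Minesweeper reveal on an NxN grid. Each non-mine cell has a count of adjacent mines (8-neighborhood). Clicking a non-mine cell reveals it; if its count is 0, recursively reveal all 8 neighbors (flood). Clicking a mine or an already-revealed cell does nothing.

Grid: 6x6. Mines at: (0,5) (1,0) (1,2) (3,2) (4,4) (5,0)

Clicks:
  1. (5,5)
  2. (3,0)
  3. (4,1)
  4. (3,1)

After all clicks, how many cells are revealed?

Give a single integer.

Click 1 (5,5) count=1: revealed 1 new [(5,5)] -> total=1
Click 2 (3,0) count=0: revealed 6 new [(2,0) (2,1) (3,0) (3,1) (4,0) (4,1)] -> total=7
Click 3 (4,1) count=2: revealed 0 new [(none)] -> total=7
Click 4 (3,1) count=1: revealed 0 new [(none)] -> total=7

Answer: 7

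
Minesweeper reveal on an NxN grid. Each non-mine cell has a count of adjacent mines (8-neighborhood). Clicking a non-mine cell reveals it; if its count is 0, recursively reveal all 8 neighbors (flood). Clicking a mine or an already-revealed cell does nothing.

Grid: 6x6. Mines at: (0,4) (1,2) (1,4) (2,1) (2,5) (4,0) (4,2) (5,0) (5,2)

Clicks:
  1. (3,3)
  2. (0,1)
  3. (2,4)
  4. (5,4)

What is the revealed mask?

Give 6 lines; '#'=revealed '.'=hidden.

Answer: .#....
......
....#.
...###
...###
...###

Derivation:
Click 1 (3,3) count=1: revealed 1 new [(3,3)] -> total=1
Click 2 (0,1) count=1: revealed 1 new [(0,1)] -> total=2
Click 3 (2,4) count=2: revealed 1 new [(2,4)] -> total=3
Click 4 (5,4) count=0: revealed 8 new [(3,4) (3,5) (4,3) (4,4) (4,5) (5,3) (5,4) (5,5)] -> total=11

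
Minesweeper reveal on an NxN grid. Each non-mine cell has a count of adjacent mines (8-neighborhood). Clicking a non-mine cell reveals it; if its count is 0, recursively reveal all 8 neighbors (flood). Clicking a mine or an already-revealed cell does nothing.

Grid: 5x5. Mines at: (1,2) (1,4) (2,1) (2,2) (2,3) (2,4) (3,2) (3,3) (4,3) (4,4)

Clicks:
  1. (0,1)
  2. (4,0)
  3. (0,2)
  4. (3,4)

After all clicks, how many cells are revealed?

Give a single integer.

Answer: 7

Derivation:
Click 1 (0,1) count=1: revealed 1 new [(0,1)] -> total=1
Click 2 (4,0) count=0: revealed 4 new [(3,0) (3,1) (4,0) (4,1)] -> total=5
Click 3 (0,2) count=1: revealed 1 new [(0,2)] -> total=6
Click 4 (3,4) count=5: revealed 1 new [(3,4)] -> total=7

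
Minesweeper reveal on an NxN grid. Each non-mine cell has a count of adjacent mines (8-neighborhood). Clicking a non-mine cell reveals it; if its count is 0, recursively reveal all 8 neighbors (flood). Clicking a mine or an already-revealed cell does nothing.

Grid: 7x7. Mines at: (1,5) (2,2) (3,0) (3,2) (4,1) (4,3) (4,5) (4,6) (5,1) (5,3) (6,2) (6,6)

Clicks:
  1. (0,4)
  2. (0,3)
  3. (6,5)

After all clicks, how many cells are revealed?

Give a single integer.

Answer: 13

Derivation:
Click 1 (0,4) count=1: revealed 1 new [(0,4)] -> total=1
Click 2 (0,3) count=0: revealed 11 new [(0,0) (0,1) (0,2) (0,3) (1,0) (1,1) (1,2) (1,3) (1,4) (2,0) (2,1)] -> total=12
Click 3 (6,5) count=1: revealed 1 new [(6,5)] -> total=13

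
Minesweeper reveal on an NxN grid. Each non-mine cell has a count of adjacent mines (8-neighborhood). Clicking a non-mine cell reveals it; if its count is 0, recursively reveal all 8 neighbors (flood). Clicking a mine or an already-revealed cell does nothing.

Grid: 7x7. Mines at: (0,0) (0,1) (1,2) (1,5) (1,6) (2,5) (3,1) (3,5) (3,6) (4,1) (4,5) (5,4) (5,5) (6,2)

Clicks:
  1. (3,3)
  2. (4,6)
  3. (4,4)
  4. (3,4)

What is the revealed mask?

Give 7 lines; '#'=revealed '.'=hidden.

Answer: .......
.......
..###..
..###..
..###.#
.......
.......

Derivation:
Click 1 (3,3) count=0: revealed 9 new [(2,2) (2,3) (2,4) (3,2) (3,3) (3,4) (4,2) (4,3) (4,4)] -> total=9
Click 2 (4,6) count=4: revealed 1 new [(4,6)] -> total=10
Click 3 (4,4) count=4: revealed 0 new [(none)] -> total=10
Click 4 (3,4) count=3: revealed 0 new [(none)] -> total=10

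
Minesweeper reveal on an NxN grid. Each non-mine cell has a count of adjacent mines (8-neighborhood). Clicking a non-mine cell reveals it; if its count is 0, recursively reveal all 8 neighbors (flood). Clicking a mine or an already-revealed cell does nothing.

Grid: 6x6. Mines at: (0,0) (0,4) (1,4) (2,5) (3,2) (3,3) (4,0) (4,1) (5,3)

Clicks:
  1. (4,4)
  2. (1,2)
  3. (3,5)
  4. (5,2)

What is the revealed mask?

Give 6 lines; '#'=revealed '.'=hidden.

Click 1 (4,4) count=2: revealed 1 new [(4,4)] -> total=1
Click 2 (1,2) count=0: revealed 9 new [(0,1) (0,2) (0,3) (1,1) (1,2) (1,3) (2,1) (2,2) (2,3)] -> total=10
Click 3 (3,5) count=1: revealed 1 new [(3,5)] -> total=11
Click 4 (5,2) count=2: revealed 1 new [(5,2)] -> total=12

Answer: .###..
.###..
.###..
.....#
....#.
..#...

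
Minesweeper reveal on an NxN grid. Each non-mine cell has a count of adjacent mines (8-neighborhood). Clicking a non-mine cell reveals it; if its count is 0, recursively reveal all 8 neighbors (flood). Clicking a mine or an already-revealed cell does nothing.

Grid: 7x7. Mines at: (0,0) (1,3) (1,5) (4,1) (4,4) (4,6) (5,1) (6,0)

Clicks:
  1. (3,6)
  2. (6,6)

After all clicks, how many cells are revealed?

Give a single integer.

Answer: 11

Derivation:
Click 1 (3,6) count=1: revealed 1 new [(3,6)] -> total=1
Click 2 (6,6) count=0: revealed 10 new [(5,2) (5,3) (5,4) (5,5) (5,6) (6,2) (6,3) (6,4) (6,5) (6,6)] -> total=11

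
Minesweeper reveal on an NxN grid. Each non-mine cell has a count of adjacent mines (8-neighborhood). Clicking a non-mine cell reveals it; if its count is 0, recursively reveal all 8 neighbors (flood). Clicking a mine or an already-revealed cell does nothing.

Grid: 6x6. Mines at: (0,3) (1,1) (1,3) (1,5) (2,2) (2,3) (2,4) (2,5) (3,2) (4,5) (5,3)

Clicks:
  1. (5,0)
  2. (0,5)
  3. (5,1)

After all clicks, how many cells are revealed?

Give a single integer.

Click 1 (5,0) count=0: revealed 10 new [(2,0) (2,1) (3,0) (3,1) (4,0) (4,1) (4,2) (5,0) (5,1) (5,2)] -> total=10
Click 2 (0,5) count=1: revealed 1 new [(0,5)] -> total=11
Click 3 (5,1) count=0: revealed 0 new [(none)] -> total=11

Answer: 11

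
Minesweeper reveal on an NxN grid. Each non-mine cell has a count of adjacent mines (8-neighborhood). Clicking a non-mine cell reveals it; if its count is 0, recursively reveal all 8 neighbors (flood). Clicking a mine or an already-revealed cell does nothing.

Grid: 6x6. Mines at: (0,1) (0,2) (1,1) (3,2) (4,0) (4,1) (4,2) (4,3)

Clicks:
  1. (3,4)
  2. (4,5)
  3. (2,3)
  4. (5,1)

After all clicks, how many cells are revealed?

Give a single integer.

Answer: 17

Derivation:
Click 1 (3,4) count=1: revealed 1 new [(3,4)] -> total=1
Click 2 (4,5) count=0: revealed 15 new [(0,3) (0,4) (0,5) (1,3) (1,4) (1,5) (2,3) (2,4) (2,5) (3,3) (3,5) (4,4) (4,5) (5,4) (5,5)] -> total=16
Click 3 (2,3) count=1: revealed 0 new [(none)] -> total=16
Click 4 (5,1) count=3: revealed 1 new [(5,1)] -> total=17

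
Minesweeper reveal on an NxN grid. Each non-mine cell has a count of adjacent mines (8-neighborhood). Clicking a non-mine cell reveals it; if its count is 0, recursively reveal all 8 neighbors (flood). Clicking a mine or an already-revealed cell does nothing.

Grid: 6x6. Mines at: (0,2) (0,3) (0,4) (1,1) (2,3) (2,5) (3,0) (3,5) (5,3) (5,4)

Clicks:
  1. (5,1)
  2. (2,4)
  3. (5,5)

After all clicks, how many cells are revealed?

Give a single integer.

Answer: 8

Derivation:
Click 1 (5,1) count=0: revealed 6 new [(4,0) (4,1) (4,2) (5,0) (5,1) (5,2)] -> total=6
Click 2 (2,4) count=3: revealed 1 new [(2,4)] -> total=7
Click 3 (5,5) count=1: revealed 1 new [(5,5)] -> total=8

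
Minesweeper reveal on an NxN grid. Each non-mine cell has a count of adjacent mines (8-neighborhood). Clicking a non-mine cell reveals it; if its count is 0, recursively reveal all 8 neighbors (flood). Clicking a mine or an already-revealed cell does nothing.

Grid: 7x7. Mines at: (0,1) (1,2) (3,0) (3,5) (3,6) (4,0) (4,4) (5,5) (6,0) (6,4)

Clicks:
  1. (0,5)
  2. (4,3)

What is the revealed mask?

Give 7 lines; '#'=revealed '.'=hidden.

Click 1 (0,5) count=0: revealed 12 new [(0,3) (0,4) (0,5) (0,6) (1,3) (1,4) (1,5) (1,6) (2,3) (2,4) (2,5) (2,6)] -> total=12
Click 2 (4,3) count=1: revealed 1 new [(4,3)] -> total=13

Answer: ...####
...####
...####
.......
...#...
.......
.......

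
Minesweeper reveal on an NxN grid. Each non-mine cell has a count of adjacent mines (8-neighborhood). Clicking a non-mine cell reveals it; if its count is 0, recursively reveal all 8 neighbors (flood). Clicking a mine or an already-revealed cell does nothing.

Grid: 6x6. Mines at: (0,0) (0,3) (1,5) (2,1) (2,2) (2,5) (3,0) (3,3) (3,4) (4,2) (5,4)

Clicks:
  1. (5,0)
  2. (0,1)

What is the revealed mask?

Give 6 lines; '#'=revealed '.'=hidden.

Click 1 (5,0) count=0: revealed 4 new [(4,0) (4,1) (5,0) (5,1)] -> total=4
Click 2 (0,1) count=1: revealed 1 new [(0,1)] -> total=5

Answer: .#....
......
......
......
##....
##....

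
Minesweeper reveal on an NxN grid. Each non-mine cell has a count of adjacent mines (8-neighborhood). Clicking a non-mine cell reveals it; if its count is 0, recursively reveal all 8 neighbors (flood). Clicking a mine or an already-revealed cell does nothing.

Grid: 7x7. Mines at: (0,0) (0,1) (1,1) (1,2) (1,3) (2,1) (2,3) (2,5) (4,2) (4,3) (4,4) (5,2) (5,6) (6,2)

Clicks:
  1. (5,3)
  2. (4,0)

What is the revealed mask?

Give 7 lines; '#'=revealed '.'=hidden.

Answer: .......
.......
.......
##.....
##.....
##.#...
##.....

Derivation:
Click 1 (5,3) count=5: revealed 1 new [(5,3)] -> total=1
Click 2 (4,0) count=0: revealed 8 new [(3,0) (3,1) (4,0) (4,1) (5,0) (5,1) (6,0) (6,1)] -> total=9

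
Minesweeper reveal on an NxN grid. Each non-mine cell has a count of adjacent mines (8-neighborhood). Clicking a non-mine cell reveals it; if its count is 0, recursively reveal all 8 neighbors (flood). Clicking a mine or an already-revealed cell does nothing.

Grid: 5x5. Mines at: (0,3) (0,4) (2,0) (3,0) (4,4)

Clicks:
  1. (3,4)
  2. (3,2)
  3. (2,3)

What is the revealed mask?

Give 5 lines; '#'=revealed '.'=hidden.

Click 1 (3,4) count=1: revealed 1 new [(3,4)] -> total=1
Click 2 (3,2) count=0: revealed 14 new [(1,1) (1,2) (1,3) (1,4) (2,1) (2,2) (2,3) (2,4) (3,1) (3,2) (3,3) (4,1) (4,2) (4,3)] -> total=15
Click 3 (2,3) count=0: revealed 0 new [(none)] -> total=15

Answer: .....
.####
.####
.####
.###.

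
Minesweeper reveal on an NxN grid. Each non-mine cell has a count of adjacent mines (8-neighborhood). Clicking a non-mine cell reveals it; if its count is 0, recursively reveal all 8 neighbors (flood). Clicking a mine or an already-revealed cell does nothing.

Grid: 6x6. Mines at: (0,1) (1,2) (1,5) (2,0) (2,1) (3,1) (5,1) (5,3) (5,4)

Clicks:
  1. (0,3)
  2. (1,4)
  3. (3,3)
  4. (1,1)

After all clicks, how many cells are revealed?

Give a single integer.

Click 1 (0,3) count=1: revealed 1 new [(0,3)] -> total=1
Click 2 (1,4) count=1: revealed 1 new [(1,4)] -> total=2
Click 3 (3,3) count=0: revealed 12 new [(2,2) (2,3) (2,4) (2,5) (3,2) (3,3) (3,4) (3,5) (4,2) (4,3) (4,4) (4,5)] -> total=14
Click 4 (1,1) count=4: revealed 1 new [(1,1)] -> total=15

Answer: 15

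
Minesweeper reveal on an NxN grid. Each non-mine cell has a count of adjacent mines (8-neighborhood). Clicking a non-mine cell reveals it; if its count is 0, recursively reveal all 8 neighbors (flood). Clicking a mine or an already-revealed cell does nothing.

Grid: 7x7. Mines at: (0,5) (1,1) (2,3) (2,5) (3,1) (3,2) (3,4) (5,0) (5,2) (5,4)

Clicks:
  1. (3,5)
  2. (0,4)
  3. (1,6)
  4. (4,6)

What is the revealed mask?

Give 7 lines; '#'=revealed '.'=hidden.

Click 1 (3,5) count=2: revealed 1 new [(3,5)] -> total=1
Click 2 (0,4) count=1: revealed 1 new [(0,4)] -> total=2
Click 3 (1,6) count=2: revealed 1 new [(1,6)] -> total=3
Click 4 (4,6) count=0: revealed 7 new [(3,6) (4,5) (4,6) (5,5) (5,6) (6,5) (6,6)] -> total=10

Answer: ....#..
......#
.......
.....##
.....##
.....##
.....##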